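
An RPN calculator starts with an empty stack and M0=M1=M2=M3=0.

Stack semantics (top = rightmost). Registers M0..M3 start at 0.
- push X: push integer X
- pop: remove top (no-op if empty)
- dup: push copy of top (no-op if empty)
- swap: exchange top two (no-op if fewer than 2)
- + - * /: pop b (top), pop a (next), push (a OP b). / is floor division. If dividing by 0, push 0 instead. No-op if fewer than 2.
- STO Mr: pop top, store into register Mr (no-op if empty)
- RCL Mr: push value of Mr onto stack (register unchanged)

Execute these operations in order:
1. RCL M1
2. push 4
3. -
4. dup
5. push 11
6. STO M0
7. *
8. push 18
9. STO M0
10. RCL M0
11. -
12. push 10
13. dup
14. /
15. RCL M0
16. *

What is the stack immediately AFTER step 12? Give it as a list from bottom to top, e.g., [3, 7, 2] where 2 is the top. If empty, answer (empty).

After op 1 (RCL M1): stack=[0] mem=[0,0,0,0]
After op 2 (push 4): stack=[0,4] mem=[0,0,0,0]
After op 3 (-): stack=[-4] mem=[0,0,0,0]
After op 4 (dup): stack=[-4,-4] mem=[0,0,0,0]
After op 5 (push 11): stack=[-4,-4,11] mem=[0,0,0,0]
After op 6 (STO M0): stack=[-4,-4] mem=[11,0,0,0]
After op 7 (*): stack=[16] mem=[11,0,0,0]
After op 8 (push 18): stack=[16,18] mem=[11,0,0,0]
After op 9 (STO M0): stack=[16] mem=[18,0,0,0]
After op 10 (RCL M0): stack=[16,18] mem=[18,0,0,0]
After op 11 (-): stack=[-2] mem=[18,0,0,0]
After op 12 (push 10): stack=[-2,10] mem=[18,0,0,0]

[-2, 10]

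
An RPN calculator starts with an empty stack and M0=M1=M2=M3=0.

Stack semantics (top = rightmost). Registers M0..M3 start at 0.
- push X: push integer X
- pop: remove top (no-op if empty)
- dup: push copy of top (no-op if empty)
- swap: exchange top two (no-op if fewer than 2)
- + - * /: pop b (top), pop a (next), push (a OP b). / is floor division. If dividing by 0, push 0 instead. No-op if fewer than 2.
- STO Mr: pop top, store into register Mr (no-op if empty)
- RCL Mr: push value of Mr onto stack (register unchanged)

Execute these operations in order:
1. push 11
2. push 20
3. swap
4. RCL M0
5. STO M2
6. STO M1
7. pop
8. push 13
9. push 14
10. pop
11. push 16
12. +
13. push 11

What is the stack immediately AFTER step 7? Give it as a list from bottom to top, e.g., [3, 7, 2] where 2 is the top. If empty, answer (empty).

After op 1 (push 11): stack=[11] mem=[0,0,0,0]
After op 2 (push 20): stack=[11,20] mem=[0,0,0,0]
After op 3 (swap): stack=[20,11] mem=[0,0,0,0]
After op 4 (RCL M0): stack=[20,11,0] mem=[0,0,0,0]
After op 5 (STO M2): stack=[20,11] mem=[0,0,0,0]
After op 6 (STO M1): stack=[20] mem=[0,11,0,0]
After op 7 (pop): stack=[empty] mem=[0,11,0,0]

(empty)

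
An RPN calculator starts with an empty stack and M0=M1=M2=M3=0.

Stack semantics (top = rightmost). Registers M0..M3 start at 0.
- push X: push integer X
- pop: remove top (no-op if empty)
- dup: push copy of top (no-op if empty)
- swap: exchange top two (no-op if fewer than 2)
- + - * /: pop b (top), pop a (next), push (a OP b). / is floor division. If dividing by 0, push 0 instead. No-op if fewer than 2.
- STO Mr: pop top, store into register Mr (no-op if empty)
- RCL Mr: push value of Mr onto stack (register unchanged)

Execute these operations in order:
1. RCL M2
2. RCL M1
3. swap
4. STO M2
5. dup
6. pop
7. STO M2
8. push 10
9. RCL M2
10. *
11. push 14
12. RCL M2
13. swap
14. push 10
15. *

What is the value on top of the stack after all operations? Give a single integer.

After op 1 (RCL M2): stack=[0] mem=[0,0,0,0]
After op 2 (RCL M1): stack=[0,0] mem=[0,0,0,0]
After op 3 (swap): stack=[0,0] mem=[0,0,0,0]
After op 4 (STO M2): stack=[0] mem=[0,0,0,0]
After op 5 (dup): stack=[0,0] mem=[0,0,0,0]
After op 6 (pop): stack=[0] mem=[0,0,0,0]
After op 7 (STO M2): stack=[empty] mem=[0,0,0,0]
After op 8 (push 10): stack=[10] mem=[0,0,0,0]
After op 9 (RCL M2): stack=[10,0] mem=[0,0,0,0]
After op 10 (*): stack=[0] mem=[0,0,0,0]
After op 11 (push 14): stack=[0,14] mem=[0,0,0,0]
After op 12 (RCL M2): stack=[0,14,0] mem=[0,0,0,0]
After op 13 (swap): stack=[0,0,14] mem=[0,0,0,0]
After op 14 (push 10): stack=[0,0,14,10] mem=[0,0,0,0]
After op 15 (*): stack=[0,0,140] mem=[0,0,0,0]

Answer: 140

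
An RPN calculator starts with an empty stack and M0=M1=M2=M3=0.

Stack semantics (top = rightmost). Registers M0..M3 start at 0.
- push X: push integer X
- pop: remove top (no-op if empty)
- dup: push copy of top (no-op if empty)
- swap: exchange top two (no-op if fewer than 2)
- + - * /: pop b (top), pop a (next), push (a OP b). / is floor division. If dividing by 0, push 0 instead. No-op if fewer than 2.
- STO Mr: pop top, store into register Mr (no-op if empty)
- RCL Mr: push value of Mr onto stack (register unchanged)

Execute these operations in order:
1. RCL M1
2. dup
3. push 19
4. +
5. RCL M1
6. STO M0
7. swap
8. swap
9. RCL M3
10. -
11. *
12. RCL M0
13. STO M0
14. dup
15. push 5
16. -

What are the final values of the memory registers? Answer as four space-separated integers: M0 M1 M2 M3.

After op 1 (RCL M1): stack=[0] mem=[0,0,0,0]
After op 2 (dup): stack=[0,0] mem=[0,0,0,0]
After op 3 (push 19): stack=[0,0,19] mem=[0,0,0,0]
After op 4 (+): stack=[0,19] mem=[0,0,0,0]
After op 5 (RCL M1): stack=[0,19,0] mem=[0,0,0,0]
After op 6 (STO M0): stack=[0,19] mem=[0,0,0,0]
After op 7 (swap): stack=[19,0] mem=[0,0,0,0]
After op 8 (swap): stack=[0,19] mem=[0,0,0,0]
After op 9 (RCL M3): stack=[0,19,0] mem=[0,0,0,0]
After op 10 (-): stack=[0,19] mem=[0,0,0,0]
After op 11 (*): stack=[0] mem=[0,0,0,0]
After op 12 (RCL M0): stack=[0,0] mem=[0,0,0,0]
After op 13 (STO M0): stack=[0] mem=[0,0,0,0]
After op 14 (dup): stack=[0,0] mem=[0,0,0,0]
After op 15 (push 5): stack=[0,0,5] mem=[0,0,0,0]
After op 16 (-): stack=[0,-5] mem=[0,0,0,0]

Answer: 0 0 0 0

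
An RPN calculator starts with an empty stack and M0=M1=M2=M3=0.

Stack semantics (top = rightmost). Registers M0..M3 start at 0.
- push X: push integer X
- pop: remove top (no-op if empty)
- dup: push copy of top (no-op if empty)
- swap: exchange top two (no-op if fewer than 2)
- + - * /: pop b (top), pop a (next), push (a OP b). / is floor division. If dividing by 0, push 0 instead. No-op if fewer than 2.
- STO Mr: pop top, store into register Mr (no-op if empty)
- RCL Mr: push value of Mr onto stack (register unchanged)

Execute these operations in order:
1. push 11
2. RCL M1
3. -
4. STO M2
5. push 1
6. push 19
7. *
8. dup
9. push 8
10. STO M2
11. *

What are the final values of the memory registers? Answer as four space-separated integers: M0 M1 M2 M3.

After op 1 (push 11): stack=[11] mem=[0,0,0,0]
After op 2 (RCL M1): stack=[11,0] mem=[0,0,0,0]
After op 3 (-): stack=[11] mem=[0,0,0,0]
After op 4 (STO M2): stack=[empty] mem=[0,0,11,0]
After op 5 (push 1): stack=[1] mem=[0,0,11,0]
After op 6 (push 19): stack=[1,19] mem=[0,0,11,0]
After op 7 (*): stack=[19] mem=[0,0,11,0]
After op 8 (dup): stack=[19,19] mem=[0,0,11,0]
After op 9 (push 8): stack=[19,19,8] mem=[0,0,11,0]
After op 10 (STO M2): stack=[19,19] mem=[0,0,8,0]
After op 11 (*): stack=[361] mem=[0,0,8,0]

Answer: 0 0 8 0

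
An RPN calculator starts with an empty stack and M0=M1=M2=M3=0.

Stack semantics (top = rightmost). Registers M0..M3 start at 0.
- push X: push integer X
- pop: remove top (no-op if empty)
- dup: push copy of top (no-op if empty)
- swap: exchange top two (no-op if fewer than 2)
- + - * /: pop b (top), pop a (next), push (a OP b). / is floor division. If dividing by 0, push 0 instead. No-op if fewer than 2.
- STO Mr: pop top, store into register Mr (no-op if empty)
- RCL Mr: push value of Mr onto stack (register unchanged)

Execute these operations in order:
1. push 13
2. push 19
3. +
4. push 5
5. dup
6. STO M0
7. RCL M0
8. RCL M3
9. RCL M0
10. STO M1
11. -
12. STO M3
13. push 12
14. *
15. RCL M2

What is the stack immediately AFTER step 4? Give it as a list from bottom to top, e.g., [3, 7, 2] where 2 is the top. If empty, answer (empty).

After op 1 (push 13): stack=[13] mem=[0,0,0,0]
After op 2 (push 19): stack=[13,19] mem=[0,0,0,0]
After op 3 (+): stack=[32] mem=[0,0,0,0]
After op 4 (push 5): stack=[32,5] mem=[0,0,0,0]

[32, 5]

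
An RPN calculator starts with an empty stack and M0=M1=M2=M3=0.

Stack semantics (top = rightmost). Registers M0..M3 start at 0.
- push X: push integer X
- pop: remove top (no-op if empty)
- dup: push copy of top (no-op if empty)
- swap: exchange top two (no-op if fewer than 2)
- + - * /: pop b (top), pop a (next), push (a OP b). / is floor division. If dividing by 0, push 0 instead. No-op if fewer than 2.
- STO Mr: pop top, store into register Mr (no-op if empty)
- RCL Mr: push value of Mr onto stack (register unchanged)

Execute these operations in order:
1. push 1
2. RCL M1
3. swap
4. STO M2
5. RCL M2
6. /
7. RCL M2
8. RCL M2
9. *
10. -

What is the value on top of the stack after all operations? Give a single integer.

Answer: -1

Derivation:
After op 1 (push 1): stack=[1] mem=[0,0,0,0]
After op 2 (RCL M1): stack=[1,0] mem=[0,0,0,0]
After op 3 (swap): stack=[0,1] mem=[0,0,0,0]
After op 4 (STO M2): stack=[0] mem=[0,0,1,0]
After op 5 (RCL M2): stack=[0,1] mem=[0,0,1,0]
After op 6 (/): stack=[0] mem=[0,0,1,0]
After op 7 (RCL M2): stack=[0,1] mem=[0,0,1,0]
After op 8 (RCL M2): stack=[0,1,1] mem=[0,0,1,0]
After op 9 (*): stack=[0,1] mem=[0,0,1,0]
After op 10 (-): stack=[-1] mem=[0,0,1,0]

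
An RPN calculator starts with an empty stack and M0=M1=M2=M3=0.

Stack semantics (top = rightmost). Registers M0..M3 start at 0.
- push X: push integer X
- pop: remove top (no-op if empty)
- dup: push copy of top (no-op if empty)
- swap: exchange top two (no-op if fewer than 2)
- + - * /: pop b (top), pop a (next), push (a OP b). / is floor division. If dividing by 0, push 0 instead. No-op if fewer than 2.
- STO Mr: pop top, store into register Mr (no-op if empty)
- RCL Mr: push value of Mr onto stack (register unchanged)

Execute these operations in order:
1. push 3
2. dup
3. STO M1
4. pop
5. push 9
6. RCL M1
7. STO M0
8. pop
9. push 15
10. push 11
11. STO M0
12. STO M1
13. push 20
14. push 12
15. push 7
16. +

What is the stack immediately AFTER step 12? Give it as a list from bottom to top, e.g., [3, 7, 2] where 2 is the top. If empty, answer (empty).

After op 1 (push 3): stack=[3] mem=[0,0,0,0]
After op 2 (dup): stack=[3,3] mem=[0,0,0,0]
After op 3 (STO M1): stack=[3] mem=[0,3,0,0]
After op 4 (pop): stack=[empty] mem=[0,3,0,0]
After op 5 (push 9): stack=[9] mem=[0,3,0,0]
After op 6 (RCL M1): stack=[9,3] mem=[0,3,0,0]
After op 7 (STO M0): stack=[9] mem=[3,3,0,0]
After op 8 (pop): stack=[empty] mem=[3,3,0,0]
After op 9 (push 15): stack=[15] mem=[3,3,0,0]
After op 10 (push 11): stack=[15,11] mem=[3,3,0,0]
After op 11 (STO M0): stack=[15] mem=[11,3,0,0]
After op 12 (STO M1): stack=[empty] mem=[11,15,0,0]

(empty)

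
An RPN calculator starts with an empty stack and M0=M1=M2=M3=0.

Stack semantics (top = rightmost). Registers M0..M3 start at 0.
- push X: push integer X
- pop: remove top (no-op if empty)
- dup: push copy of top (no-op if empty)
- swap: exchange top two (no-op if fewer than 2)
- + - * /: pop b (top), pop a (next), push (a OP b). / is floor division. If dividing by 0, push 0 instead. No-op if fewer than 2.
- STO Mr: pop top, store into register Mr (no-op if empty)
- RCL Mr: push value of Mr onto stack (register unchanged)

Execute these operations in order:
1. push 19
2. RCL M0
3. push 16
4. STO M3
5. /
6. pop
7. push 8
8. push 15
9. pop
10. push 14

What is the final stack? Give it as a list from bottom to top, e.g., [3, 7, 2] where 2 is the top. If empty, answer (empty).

After op 1 (push 19): stack=[19] mem=[0,0,0,0]
After op 2 (RCL M0): stack=[19,0] mem=[0,0,0,0]
After op 3 (push 16): stack=[19,0,16] mem=[0,0,0,0]
After op 4 (STO M3): stack=[19,0] mem=[0,0,0,16]
After op 5 (/): stack=[0] mem=[0,0,0,16]
After op 6 (pop): stack=[empty] mem=[0,0,0,16]
After op 7 (push 8): stack=[8] mem=[0,0,0,16]
After op 8 (push 15): stack=[8,15] mem=[0,0,0,16]
After op 9 (pop): stack=[8] mem=[0,0,0,16]
After op 10 (push 14): stack=[8,14] mem=[0,0,0,16]

Answer: [8, 14]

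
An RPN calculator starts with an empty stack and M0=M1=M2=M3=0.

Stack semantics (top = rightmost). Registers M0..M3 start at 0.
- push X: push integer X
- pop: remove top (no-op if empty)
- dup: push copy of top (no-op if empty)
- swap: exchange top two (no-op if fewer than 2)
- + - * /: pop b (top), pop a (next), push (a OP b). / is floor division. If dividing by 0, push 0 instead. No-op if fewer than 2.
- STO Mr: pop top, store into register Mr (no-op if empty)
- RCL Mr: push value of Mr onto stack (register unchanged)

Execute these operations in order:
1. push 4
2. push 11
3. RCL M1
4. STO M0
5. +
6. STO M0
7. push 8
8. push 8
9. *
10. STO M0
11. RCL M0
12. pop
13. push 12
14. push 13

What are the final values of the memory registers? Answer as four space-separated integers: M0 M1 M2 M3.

After op 1 (push 4): stack=[4] mem=[0,0,0,0]
After op 2 (push 11): stack=[4,11] mem=[0,0,0,0]
After op 3 (RCL M1): stack=[4,11,0] mem=[0,0,0,0]
After op 4 (STO M0): stack=[4,11] mem=[0,0,0,0]
After op 5 (+): stack=[15] mem=[0,0,0,0]
After op 6 (STO M0): stack=[empty] mem=[15,0,0,0]
After op 7 (push 8): stack=[8] mem=[15,0,0,0]
After op 8 (push 8): stack=[8,8] mem=[15,0,0,0]
After op 9 (*): stack=[64] mem=[15,0,0,0]
After op 10 (STO M0): stack=[empty] mem=[64,0,0,0]
After op 11 (RCL M0): stack=[64] mem=[64,0,0,0]
After op 12 (pop): stack=[empty] mem=[64,0,0,0]
After op 13 (push 12): stack=[12] mem=[64,0,0,0]
After op 14 (push 13): stack=[12,13] mem=[64,0,0,0]

Answer: 64 0 0 0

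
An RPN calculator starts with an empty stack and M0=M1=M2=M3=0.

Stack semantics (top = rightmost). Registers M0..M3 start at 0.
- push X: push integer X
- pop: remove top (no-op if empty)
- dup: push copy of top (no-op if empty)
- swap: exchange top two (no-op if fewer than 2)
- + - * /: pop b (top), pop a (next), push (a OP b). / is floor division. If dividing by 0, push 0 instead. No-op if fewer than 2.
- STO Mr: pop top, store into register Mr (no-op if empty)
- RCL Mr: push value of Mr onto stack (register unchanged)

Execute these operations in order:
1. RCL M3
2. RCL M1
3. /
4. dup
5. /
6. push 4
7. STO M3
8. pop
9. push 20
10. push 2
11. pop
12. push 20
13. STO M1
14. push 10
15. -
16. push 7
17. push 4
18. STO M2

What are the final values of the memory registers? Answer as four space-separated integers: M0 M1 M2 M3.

After op 1 (RCL M3): stack=[0] mem=[0,0,0,0]
After op 2 (RCL M1): stack=[0,0] mem=[0,0,0,0]
After op 3 (/): stack=[0] mem=[0,0,0,0]
After op 4 (dup): stack=[0,0] mem=[0,0,0,0]
After op 5 (/): stack=[0] mem=[0,0,0,0]
After op 6 (push 4): stack=[0,4] mem=[0,0,0,0]
After op 7 (STO M3): stack=[0] mem=[0,0,0,4]
After op 8 (pop): stack=[empty] mem=[0,0,0,4]
After op 9 (push 20): stack=[20] mem=[0,0,0,4]
After op 10 (push 2): stack=[20,2] mem=[0,0,0,4]
After op 11 (pop): stack=[20] mem=[0,0,0,4]
After op 12 (push 20): stack=[20,20] mem=[0,0,0,4]
After op 13 (STO M1): stack=[20] mem=[0,20,0,4]
After op 14 (push 10): stack=[20,10] mem=[0,20,0,4]
After op 15 (-): stack=[10] mem=[0,20,0,4]
After op 16 (push 7): stack=[10,7] mem=[0,20,0,4]
After op 17 (push 4): stack=[10,7,4] mem=[0,20,0,4]
After op 18 (STO M2): stack=[10,7] mem=[0,20,4,4]

Answer: 0 20 4 4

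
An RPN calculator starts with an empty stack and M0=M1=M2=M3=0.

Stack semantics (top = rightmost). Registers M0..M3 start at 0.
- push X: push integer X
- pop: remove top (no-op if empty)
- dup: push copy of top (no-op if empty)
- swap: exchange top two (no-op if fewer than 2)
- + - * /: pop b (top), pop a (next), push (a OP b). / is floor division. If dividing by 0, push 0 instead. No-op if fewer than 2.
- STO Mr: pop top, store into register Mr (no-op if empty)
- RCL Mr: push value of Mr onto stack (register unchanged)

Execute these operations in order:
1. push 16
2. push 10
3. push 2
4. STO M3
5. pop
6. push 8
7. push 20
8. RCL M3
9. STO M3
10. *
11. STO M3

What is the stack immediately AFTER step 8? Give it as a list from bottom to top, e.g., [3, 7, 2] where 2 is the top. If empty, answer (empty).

After op 1 (push 16): stack=[16] mem=[0,0,0,0]
After op 2 (push 10): stack=[16,10] mem=[0,0,0,0]
After op 3 (push 2): stack=[16,10,2] mem=[0,0,0,0]
After op 4 (STO M3): stack=[16,10] mem=[0,0,0,2]
After op 5 (pop): stack=[16] mem=[0,0,0,2]
After op 6 (push 8): stack=[16,8] mem=[0,0,0,2]
After op 7 (push 20): stack=[16,8,20] mem=[0,0,0,2]
After op 8 (RCL M3): stack=[16,8,20,2] mem=[0,0,0,2]

[16, 8, 20, 2]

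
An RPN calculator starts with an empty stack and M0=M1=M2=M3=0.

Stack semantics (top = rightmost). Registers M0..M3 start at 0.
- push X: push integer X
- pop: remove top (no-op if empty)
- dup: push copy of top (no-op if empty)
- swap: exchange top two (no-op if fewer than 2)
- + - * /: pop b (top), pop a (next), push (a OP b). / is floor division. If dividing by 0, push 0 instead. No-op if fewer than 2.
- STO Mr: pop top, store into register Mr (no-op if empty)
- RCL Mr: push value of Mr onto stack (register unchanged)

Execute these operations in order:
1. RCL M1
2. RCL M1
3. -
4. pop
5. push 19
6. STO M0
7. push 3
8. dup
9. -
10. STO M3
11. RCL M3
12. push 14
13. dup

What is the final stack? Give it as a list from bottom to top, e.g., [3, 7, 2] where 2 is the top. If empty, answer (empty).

Answer: [0, 14, 14]

Derivation:
After op 1 (RCL M1): stack=[0] mem=[0,0,0,0]
After op 2 (RCL M1): stack=[0,0] mem=[0,0,0,0]
After op 3 (-): stack=[0] mem=[0,0,0,0]
After op 4 (pop): stack=[empty] mem=[0,0,0,0]
After op 5 (push 19): stack=[19] mem=[0,0,0,0]
After op 6 (STO M0): stack=[empty] mem=[19,0,0,0]
After op 7 (push 3): stack=[3] mem=[19,0,0,0]
After op 8 (dup): stack=[3,3] mem=[19,0,0,0]
After op 9 (-): stack=[0] mem=[19,0,0,0]
After op 10 (STO M3): stack=[empty] mem=[19,0,0,0]
After op 11 (RCL M3): stack=[0] mem=[19,0,0,0]
After op 12 (push 14): stack=[0,14] mem=[19,0,0,0]
After op 13 (dup): stack=[0,14,14] mem=[19,0,0,0]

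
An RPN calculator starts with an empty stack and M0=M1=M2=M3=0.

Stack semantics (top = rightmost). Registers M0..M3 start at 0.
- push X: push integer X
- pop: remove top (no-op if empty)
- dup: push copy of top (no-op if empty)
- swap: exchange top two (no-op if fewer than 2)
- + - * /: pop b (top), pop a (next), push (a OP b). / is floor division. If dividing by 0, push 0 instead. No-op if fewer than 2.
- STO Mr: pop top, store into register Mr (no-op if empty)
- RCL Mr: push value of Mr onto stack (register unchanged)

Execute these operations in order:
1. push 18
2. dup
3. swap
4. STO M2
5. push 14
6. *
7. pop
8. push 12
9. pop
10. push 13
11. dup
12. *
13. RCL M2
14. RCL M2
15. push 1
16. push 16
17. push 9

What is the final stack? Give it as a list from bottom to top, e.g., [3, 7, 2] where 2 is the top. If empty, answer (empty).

Answer: [169, 18, 18, 1, 16, 9]

Derivation:
After op 1 (push 18): stack=[18] mem=[0,0,0,0]
After op 2 (dup): stack=[18,18] mem=[0,0,0,0]
After op 3 (swap): stack=[18,18] mem=[0,0,0,0]
After op 4 (STO M2): stack=[18] mem=[0,0,18,0]
After op 5 (push 14): stack=[18,14] mem=[0,0,18,0]
After op 6 (*): stack=[252] mem=[0,0,18,0]
After op 7 (pop): stack=[empty] mem=[0,0,18,0]
After op 8 (push 12): stack=[12] mem=[0,0,18,0]
After op 9 (pop): stack=[empty] mem=[0,0,18,0]
After op 10 (push 13): stack=[13] mem=[0,0,18,0]
After op 11 (dup): stack=[13,13] mem=[0,0,18,0]
After op 12 (*): stack=[169] mem=[0,0,18,0]
After op 13 (RCL M2): stack=[169,18] mem=[0,0,18,0]
After op 14 (RCL M2): stack=[169,18,18] mem=[0,0,18,0]
After op 15 (push 1): stack=[169,18,18,1] mem=[0,0,18,0]
After op 16 (push 16): stack=[169,18,18,1,16] mem=[0,0,18,0]
After op 17 (push 9): stack=[169,18,18,1,16,9] mem=[0,0,18,0]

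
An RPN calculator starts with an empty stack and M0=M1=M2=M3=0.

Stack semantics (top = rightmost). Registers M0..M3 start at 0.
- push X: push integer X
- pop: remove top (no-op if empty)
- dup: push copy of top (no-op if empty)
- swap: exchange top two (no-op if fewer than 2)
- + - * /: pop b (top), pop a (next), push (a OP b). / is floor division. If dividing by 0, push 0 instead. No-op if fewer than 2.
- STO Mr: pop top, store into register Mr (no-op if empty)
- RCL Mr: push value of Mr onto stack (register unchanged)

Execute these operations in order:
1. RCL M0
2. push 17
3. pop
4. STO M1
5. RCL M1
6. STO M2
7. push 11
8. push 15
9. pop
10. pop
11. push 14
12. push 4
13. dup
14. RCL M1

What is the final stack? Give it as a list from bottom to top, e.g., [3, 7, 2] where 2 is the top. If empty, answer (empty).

Answer: [14, 4, 4, 0]

Derivation:
After op 1 (RCL M0): stack=[0] mem=[0,0,0,0]
After op 2 (push 17): stack=[0,17] mem=[0,0,0,0]
After op 3 (pop): stack=[0] mem=[0,0,0,0]
After op 4 (STO M1): stack=[empty] mem=[0,0,0,0]
After op 5 (RCL M1): stack=[0] mem=[0,0,0,0]
After op 6 (STO M2): stack=[empty] mem=[0,0,0,0]
After op 7 (push 11): stack=[11] mem=[0,0,0,0]
After op 8 (push 15): stack=[11,15] mem=[0,0,0,0]
After op 9 (pop): stack=[11] mem=[0,0,0,0]
After op 10 (pop): stack=[empty] mem=[0,0,0,0]
After op 11 (push 14): stack=[14] mem=[0,0,0,0]
After op 12 (push 4): stack=[14,4] mem=[0,0,0,0]
After op 13 (dup): stack=[14,4,4] mem=[0,0,0,0]
After op 14 (RCL M1): stack=[14,4,4,0] mem=[0,0,0,0]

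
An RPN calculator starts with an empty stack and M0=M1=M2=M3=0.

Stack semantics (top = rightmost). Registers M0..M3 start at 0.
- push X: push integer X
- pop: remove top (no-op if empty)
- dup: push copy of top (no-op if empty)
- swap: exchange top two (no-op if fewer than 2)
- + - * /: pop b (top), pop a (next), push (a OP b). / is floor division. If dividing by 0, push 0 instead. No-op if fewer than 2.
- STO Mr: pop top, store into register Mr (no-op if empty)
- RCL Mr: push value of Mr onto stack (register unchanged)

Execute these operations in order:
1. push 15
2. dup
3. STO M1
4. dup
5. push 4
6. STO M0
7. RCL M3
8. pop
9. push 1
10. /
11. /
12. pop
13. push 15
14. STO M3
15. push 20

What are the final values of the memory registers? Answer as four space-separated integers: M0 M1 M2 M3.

Answer: 4 15 0 15

Derivation:
After op 1 (push 15): stack=[15] mem=[0,0,0,0]
After op 2 (dup): stack=[15,15] mem=[0,0,0,0]
After op 3 (STO M1): stack=[15] mem=[0,15,0,0]
After op 4 (dup): stack=[15,15] mem=[0,15,0,0]
After op 5 (push 4): stack=[15,15,4] mem=[0,15,0,0]
After op 6 (STO M0): stack=[15,15] mem=[4,15,0,0]
After op 7 (RCL M3): stack=[15,15,0] mem=[4,15,0,0]
After op 8 (pop): stack=[15,15] mem=[4,15,0,0]
After op 9 (push 1): stack=[15,15,1] mem=[4,15,0,0]
After op 10 (/): stack=[15,15] mem=[4,15,0,0]
After op 11 (/): stack=[1] mem=[4,15,0,0]
After op 12 (pop): stack=[empty] mem=[4,15,0,0]
After op 13 (push 15): stack=[15] mem=[4,15,0,0]
After op 14 (STO M3): stack=[empty] mem=[4,15,0,15]
After op 15 (push 20): stack=[20] mem=[4,15,0,15]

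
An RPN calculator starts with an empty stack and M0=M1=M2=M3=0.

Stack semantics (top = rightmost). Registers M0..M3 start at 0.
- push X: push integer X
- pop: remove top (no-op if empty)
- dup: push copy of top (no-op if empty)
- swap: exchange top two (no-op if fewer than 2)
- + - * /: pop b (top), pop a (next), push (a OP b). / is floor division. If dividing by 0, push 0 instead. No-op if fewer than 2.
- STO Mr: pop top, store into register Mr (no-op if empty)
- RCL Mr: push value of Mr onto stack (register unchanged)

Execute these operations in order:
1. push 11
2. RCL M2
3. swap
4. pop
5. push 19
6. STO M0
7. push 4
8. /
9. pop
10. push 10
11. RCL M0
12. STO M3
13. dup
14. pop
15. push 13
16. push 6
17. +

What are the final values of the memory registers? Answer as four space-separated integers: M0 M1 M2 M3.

Answer: 19 0 0 19

Derivation:
After op 1 (push 11): stack=[11] mem=[0,0,0,0]
After op 2 (RCL M2): stack=[11,0] mem=[0,0,0,0]
After op 3 (swap): stack=[0,11] mem=[0,0,0,0]
After op 4 (pop): stack=[0] mem=[0,0,0,0]
After op 5 (push 19): stack=[0,19] mem=[0,0,0,0]
After op 6 (STO M0): stack=[0] mem=[19,0,0,0]
After op 7 (push 4): stack=[0,4] mem=[19,0,0,0]
After op 8 (/): stack=[0] mem=[19,0,0,0]
After op 9 (pop): stack=[empty] mem=[19,0,0,0]
After op 10 (push 10): stack=[10] mem=[19,0,0,0]
After op 11 (RCL M0): stack=[10,19] mem=[19,0,0,0]
After op 12 (STO M3): stack=[10] mem=[19,0,0,19]
After op 13 (dup): stack=[10,10] mem=[19,0,0,19]
After op 14 (pop): stack=[10] mem=[19,0,0,19]
After op 15 (push 13): stack=[10,13] mem=[19,0,0,19]
After op 16 (push 6): stack=[10,13,6] mem=[19,0,0,19]
After op 17 (+): stack=[10,19] mem=[19,0,0,19]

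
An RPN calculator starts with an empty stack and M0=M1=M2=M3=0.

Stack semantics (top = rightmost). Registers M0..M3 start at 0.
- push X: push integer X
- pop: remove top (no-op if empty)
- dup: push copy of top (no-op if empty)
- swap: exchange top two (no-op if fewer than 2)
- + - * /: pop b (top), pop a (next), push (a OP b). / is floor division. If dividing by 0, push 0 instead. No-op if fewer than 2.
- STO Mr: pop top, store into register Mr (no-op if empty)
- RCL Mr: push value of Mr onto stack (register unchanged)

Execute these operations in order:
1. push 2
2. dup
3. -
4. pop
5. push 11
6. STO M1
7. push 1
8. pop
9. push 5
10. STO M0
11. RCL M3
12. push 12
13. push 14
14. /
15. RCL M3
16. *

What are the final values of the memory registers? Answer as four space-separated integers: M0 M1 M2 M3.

After op 1 (push 2): stack=[2] mem=[0,0,0,0]
After op 2 (dup): stack=[2,2] mem=[0,0,0,0]
After op 3 (-): stack=[0] mem=[0,0,0,0]
After op 4 (pop): stack=[empty] mem=[0,0,0,0]
After op 5 (push 11): stack=[11] mem=[0,0,0,0]
After op 6 (STO M1): stack=[empty] mem=[0,11,0,0]
After op 7 (push 1): stack=[1] mem=[0,11,0,0]
After op 8 (pop): stack=[empty] mem=[0,11,0,0]
After op 9 (push 5): stack=[5] mem=[0,11,0,0]
After op 10 (STO M0): stack=[empty] mem=[5,11,0,0]
After op 11 (RCL M3): stack=[0] mem=[5,11,0,0]
After op 12 (push 12): stack=[0,12] mem=[5,11,0,0]
After op 13 (push 14): stack=[0,12,14] mem=[5,11,0,0]
After op 14 (/): stack=[0,0] mem=[5,11,0,0]
After op 15 (RCL M3): stack=[0,0,0] mem=[5,11,0,0]
After op 16 (*): stack=[0,0] mem=[5,11,0,0]

Answer: 5 11 0 0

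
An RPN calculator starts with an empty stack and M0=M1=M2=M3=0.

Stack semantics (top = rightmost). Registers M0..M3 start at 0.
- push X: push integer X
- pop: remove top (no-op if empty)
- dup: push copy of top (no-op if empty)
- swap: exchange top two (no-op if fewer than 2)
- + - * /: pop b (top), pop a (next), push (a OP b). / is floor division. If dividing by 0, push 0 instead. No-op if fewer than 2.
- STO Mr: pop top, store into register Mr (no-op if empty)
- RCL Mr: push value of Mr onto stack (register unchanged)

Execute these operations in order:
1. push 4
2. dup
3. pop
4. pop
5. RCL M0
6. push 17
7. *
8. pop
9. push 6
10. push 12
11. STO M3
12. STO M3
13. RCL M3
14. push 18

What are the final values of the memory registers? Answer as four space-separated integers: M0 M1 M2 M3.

After op 1 (push 4): stack=[4] mem=[0,0,0,0]
After op 2 (dup): stack=[4,4] mem=[0,0,0,0]
After op 3 (pop): stack=[4] mem=[0,0,0,0]
After op 4 (pop): stack=[empty] mem=[0,0,0,0]
After op 5 (RCL M0): stack=[0] mem=[0,0,0,0]
After op 6 (push 17): stack=[0,17] mem=[0,0,0,0]
After op 7 (*): stack=[0] mem=[0,0,0,0]
After op 8 (pop): stack=[empty] mem=[0,0,0,0]
After op 9 (push 6): stack=[6] mem=[0,0,0,0]
After op 10 (push 12): stack=[6,12] mem=[0,0,0,0]
After op 11 (STO M3): stack=[6] mem=[0,0,0,12]
After op 12 (STO M3): stack=[empty] mem=[0,0,0,6]
After op 13 (RCL M3): stack=[6] mem=[0,0,0,6]
After op 14 (push 18): stack=[6,18] mem=[0,0,0,6]

Answer: 0 0 0 6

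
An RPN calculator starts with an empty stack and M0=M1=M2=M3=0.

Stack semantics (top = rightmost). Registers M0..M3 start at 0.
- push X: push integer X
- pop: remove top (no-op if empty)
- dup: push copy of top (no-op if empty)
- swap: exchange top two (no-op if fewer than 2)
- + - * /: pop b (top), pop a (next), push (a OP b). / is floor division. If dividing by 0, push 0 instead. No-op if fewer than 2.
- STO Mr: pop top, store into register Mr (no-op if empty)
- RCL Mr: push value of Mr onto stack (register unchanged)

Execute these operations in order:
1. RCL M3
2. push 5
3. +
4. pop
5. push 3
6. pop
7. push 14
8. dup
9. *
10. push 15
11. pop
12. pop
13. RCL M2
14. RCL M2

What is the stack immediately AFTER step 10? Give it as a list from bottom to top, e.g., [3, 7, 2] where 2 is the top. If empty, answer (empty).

After op 1 (RCL M3): stack=[0] mem=[0,0,0,0]
After op 2 (push 5): stack=[0,5] mem=[0,0,0,0]
After op 3 (+): stack=[5] mem=[0,0,0,0]
After op 4 (pop): stack=[empty] mem=[0,0,0,0]
After op 5 (push 3): stack=[3] mem=[0,0,0,0]
After op 6 (pop): stack=[empty] mem=[0,0,0,0]
After op 7 (push 14): stack=[14] mem=[0,0,0,0]
After op 8 (dup): stack=[14,14] mem=[0,0,0,0]
After op 9 (*): stack=[196] mem=[0,0,0,0]
After op 10 (push 15): stack=[196,15] mem=[0,0,0,0]

[196, 15]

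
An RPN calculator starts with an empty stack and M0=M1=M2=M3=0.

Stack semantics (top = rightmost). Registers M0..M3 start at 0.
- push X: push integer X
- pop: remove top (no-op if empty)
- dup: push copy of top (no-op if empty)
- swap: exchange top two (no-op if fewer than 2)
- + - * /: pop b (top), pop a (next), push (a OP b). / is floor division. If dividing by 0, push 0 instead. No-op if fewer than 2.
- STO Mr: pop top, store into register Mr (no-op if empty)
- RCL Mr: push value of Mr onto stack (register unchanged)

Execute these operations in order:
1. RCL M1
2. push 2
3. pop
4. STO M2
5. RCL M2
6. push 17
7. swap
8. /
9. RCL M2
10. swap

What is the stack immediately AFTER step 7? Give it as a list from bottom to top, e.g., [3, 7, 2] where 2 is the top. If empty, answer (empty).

After op 1 (RCL M1): stack=[0] mem=[0,0,0,0]
After op 2 (push 2): stack=[0,2] mem=[0,0,0,0]
After op 3 (pop): stack=[0] mem=[0,0,0,0]
After op 4 (STO M2): stack=[empty] mem=[0,0,0,0]
After op 5 (RCL M2): stack=[0] mem=[0,0,0,0]
After op 6 (push 17): stack=[0,17] mem=[0,0,0,0]
After op 7 (swap): stack=[17,0] mem=[0,0,0,0]

[17, 0]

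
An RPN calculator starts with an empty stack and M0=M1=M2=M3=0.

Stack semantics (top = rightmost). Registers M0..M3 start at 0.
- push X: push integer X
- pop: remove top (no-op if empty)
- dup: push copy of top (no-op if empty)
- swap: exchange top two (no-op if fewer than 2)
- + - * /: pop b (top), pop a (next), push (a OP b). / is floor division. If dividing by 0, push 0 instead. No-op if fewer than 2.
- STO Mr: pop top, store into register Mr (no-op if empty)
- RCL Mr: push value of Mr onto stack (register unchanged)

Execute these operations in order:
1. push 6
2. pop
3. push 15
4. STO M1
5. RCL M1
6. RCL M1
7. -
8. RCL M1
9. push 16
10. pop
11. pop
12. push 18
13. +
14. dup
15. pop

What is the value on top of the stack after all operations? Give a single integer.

After op 1 (push 6): stack=[6] mem=[0,0,0,0]
After op 2 (pop): stack=[empty] mem=[0,0,0,0]
After op 3 (push 15): stack=[15] mem=[0,0,0,0]
After op 4 (STO M1): stack=[empty] mem=[0,15,0,0]
After op 5 (RCL M1): stack=[15] mem=[0,15,0,0]
After op 6 (RCL M1): stack=[15,15] mem=[0,15,0,0]
After op 7 (-): stack=[0] mem=[0,15,0,0]
After op 8 (RCL M1): stack=[0,15] mem=[0,15,0,0]
After op 9 (push 16): stack=[0,15,16] mem=[0,15,0,0]
After op 10 (pop): stack=[0,15] mem=[0,15,0,0]
After op 11 (pop): stack=[0] mem=[0,15,0,0]
After op 12 (push 18): stack=[0,18] mem=[0,15,0,0]
After op 13 (+): stack=[18] mem=[0,15,0,0]
After op 14 (dup): stack=[18,18] mem=[0,15,0,0]
After op 15 (pop): stack=[18] mem=[0,15,0,0]

Answer: 18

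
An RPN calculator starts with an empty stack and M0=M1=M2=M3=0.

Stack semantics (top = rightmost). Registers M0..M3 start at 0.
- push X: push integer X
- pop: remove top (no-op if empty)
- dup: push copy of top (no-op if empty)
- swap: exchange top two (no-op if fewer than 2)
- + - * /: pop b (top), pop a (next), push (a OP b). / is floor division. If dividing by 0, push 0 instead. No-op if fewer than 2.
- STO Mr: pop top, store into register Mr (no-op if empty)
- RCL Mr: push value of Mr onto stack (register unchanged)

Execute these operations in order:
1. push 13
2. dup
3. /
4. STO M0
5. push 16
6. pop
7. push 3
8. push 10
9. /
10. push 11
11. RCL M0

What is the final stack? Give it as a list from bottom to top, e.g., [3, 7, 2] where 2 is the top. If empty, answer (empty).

After op 1 (push 13): stack=[13] mem=[0,0,0,0]
After op 2 (dup): stack=[13,13] mem=[0,0,0,0]
After op 3 (/): stack=[1] mem=[0,0,0,0]
After op 4 (STO M0): stack=[empty] mem=[1,0,0,0]
After op 5 (push 16): stack=[16] mem=[1,0,0,0]
After op 6 (pop): stack=[empty] mem=[1,0,0,0]
After op 7 (push 3): stack=[3] mem=[1,0,0,0]
After op 8 (push 10): stack=[3,10] mem=[1,0,0,0]
After op 9 (/): stack=[0] mem=[1,0,0,0]
After op 10 (push 11): stack=[0,11] mem=[1,0,0,0]
After op 11 (RCL M0): stack=[0,11,1] mem=[1,0,0,0]

Answer: [0, 11, 1]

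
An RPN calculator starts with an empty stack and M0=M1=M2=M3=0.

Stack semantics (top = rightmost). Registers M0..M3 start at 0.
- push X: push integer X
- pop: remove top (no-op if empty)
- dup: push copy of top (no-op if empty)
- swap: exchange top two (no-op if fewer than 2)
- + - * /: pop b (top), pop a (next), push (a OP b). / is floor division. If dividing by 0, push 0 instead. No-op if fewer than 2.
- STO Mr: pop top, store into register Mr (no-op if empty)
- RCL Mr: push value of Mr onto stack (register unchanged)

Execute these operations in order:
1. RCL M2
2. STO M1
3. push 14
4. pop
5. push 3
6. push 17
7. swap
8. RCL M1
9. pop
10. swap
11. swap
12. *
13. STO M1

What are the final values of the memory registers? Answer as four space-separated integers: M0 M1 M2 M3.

After op 1 (RCL M2): stack=[0] mem=[0,0,0,0]
After op 2 (STO M1): stack=[empty] mem=[0,0,0,0]
After op 3 (push 14): stack=[14] mem=[0,0,0,0]
After op 4 (pop): stack=[empty] mem=[0,0,0,0]
After op 5 (push 3): stack=[3] mem=[0,0,0,0]
After op 6 (push 17): stack=[3,17] mem=[0,0,0,0]
After op 7 (swap): stack=[17,3] mem=[0,0,0,0]
After op 8 (RCL M1): stack=[17,3,0] mem=[0,0,0,0]
After op 9 (pop): stack=[17,3] mem=[0,0,0,0]
After op 10 (swap): stack=[3,17] mem=[0,0,0,0]
After op 11 (swap): stack=[17,3] mem=[0,0,0,0]
After op 12 (*): stack=[51] mem=[0,0,0,0]
After op 13 (STO M1): stack=[empty] mem=[0,51,0,0]

Answer: 0 51 0 0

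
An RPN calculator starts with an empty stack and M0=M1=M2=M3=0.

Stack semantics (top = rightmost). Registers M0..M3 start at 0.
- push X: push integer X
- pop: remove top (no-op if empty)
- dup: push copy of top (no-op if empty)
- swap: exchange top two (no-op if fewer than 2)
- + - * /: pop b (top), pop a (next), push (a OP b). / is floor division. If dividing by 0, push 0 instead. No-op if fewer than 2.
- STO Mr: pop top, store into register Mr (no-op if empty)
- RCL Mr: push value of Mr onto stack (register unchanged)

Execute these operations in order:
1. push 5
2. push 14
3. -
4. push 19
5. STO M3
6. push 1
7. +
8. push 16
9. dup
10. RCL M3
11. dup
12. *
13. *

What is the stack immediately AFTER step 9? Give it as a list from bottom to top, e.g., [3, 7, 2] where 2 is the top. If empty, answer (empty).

After op 1 (push 5): stack=[5] mem=[0,0,0,0]
After op 2 (push 14): stack=[5,14] mem=[0,0,0,0]
After op 3 (-): stack=[-9] mem=[0,0,0,0]
After op 4 (push 19): stack=[-9,19] mem=[0,0,0,0]
After op 5 (STO M3): stack=[-9] mem=[0,0,0,19]
After op 6 (push 1): stack=[-9,1] mem=[0,0,0,19]
After op 7 (+): stack=[-8] mem=[0,0,0,19]
After op 8 (push 16): stack=[-8,16] mem=[0,0,0,19]
After op 9 (dup): stack=[-8,16,16] mem=[0,0,0,19]

[-8, 16, 16]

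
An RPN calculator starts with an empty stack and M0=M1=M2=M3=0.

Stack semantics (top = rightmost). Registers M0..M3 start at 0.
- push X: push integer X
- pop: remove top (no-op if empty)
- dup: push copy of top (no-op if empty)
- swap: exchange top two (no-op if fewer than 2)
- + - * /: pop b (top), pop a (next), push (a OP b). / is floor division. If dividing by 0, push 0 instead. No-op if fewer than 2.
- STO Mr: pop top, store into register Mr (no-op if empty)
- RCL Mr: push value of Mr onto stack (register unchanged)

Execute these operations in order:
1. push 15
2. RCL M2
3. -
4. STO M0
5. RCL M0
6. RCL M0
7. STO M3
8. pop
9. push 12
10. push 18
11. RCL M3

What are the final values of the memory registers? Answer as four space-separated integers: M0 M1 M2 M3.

After op 1 (push 15): stack=[15] mem=[0,0,0,0]
After op 2 (RCL M2): stack=[15,0] mem=[0,0,0,0]
After op 3 (-): stack=[15] mem=[0,0,0,0]
After op 4 (STO M0): stack=[empty] mem=[15,0,0,0]
After op 5 (RCL M0): stack=[15] mem=[15,0,0,0]
After op 6 (RCL M0): stack=[15,15] mem=[15,0,0,0]
After op 7 (STO M3): stack=[15] mem=[15,0,0,15]
After op 8 (pop): stack=[empty] mem=[15,0,0,15]
After op 9 (push 12): stack=[12] mem=[15,0,0,15]
After op 10 (push 18): stack=[12,18] mem=[15,0,0,15]
After op 11 (RCL M3): stack=[12,18,15] mem=[15,0,0,15]

Answer: 15 0 0 15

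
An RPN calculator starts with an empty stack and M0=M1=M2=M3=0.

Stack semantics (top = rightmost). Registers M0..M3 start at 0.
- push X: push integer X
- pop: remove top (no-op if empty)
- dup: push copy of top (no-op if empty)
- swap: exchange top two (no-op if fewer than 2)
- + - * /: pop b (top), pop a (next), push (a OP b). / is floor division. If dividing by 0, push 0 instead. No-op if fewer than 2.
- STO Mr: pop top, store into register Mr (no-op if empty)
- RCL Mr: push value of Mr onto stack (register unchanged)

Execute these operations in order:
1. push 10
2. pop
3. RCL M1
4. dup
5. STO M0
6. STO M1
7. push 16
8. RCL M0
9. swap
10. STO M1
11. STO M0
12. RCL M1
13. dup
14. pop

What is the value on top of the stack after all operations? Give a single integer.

Answer: 16

Derivation:
After op 1 (push 10): stack=[10] mem=[0,0,0,0]
After op 2 (pop): stack=[empty] mem=[0,0,0,0]
After op 3 (RCL M1): stack=[0] mem=[0,0,0,0]
After op 4 (dup): stack=[0,0] mem=[0,0,0,0]
After op 5 (STO M0): stack=[0] mem=[0,0,0,0]
After op 6 (STO M1): stack=[empty] mem=[0,0,0,0]
After op 7 (push 16): stack=[16] mem=[0,0,0,0]
After op 8 (RCL M0): stack=[16,0] mem=[0,0,0,0]
After op 9 (swap): stack=[0,16] mem=[0,0,0,0]
After op 10 (STO M1): stack=[0] mem=[0,16,0,0]
After op 11 (STO M0): stack=[empty] mem=[0,16,0,0]
After op 12 (RCL M1): stack=[16] mem=[0,16,0,0]
After op 13 (dup): stack=[16,16] mem=[0,16,0,0]
After op 14 (pop): stack=[16] mem=[0,16,0,0]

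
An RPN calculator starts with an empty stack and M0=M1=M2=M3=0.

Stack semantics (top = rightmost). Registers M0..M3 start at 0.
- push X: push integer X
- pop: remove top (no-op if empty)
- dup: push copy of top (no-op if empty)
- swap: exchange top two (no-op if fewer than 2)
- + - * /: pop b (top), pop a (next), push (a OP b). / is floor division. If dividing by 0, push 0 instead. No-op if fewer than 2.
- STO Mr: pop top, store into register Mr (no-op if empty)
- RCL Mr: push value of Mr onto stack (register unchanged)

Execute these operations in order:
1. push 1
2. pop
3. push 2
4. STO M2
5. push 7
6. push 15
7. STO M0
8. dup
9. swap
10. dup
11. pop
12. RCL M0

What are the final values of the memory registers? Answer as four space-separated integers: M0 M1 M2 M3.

Answer: 15 0 2 0

Derivation:
After op 1 (push 1): stack=[1] mem=[0,0,0,0]
After op 2 (pop): stack=[empty] mem=[0,0,0,0]
After op 3 (push 2): stack=[2] mem=[0,0,0,0]
After op 4 (STO M2): stack=[empty] mem=[0,0,2,0]
After op 5 (push 7): stack=[7] mem=[0,0,2,0]
After op 6 (push 15): stack=[7,15] mem=[0,0,2,0]
After op 7 (STO M0): stack=[7] mem=[15,0,2,0]
After op 8 (dup): stack=[7,7] mem=[15,0,2,0]
After op 9 (swap): stack=[7,7] mem=[15,0,2,0]
After op 10 (dup): stack=[7,7,7] mem=[15,0,2,0]
After op 11 (pop): stack=[7,7] mem=[15,0,2,0]
After op 12 (RCL M0): stack=[7,7,15] mem=[15,0,2,0]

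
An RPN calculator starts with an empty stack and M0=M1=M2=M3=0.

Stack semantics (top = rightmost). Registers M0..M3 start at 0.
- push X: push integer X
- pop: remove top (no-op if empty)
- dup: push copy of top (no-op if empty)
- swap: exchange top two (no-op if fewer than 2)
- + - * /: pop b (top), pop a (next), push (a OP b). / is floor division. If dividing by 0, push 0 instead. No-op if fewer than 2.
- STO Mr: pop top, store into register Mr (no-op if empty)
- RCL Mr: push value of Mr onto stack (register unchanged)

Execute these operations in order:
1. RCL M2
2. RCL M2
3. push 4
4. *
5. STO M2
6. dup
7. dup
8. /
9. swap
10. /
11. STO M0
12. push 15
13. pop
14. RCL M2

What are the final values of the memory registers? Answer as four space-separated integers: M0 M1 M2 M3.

After op 1 (RCL M2): stack=[0] mem=[0,0,0,0]
After op 2 (RCL M2): stack=[0,0] mem=[0,0,0,0]
After op 3 (push 4): stack=[0,0,4] mem=[0,0,0,0]
After op 4 (*): stack=[0,0] mem=[0,0,0,0]
After op 5 (STO M2): stack=[0] mem=[0,0,0,0]
After op 6 (dup): stack=[0,0] mem=[0,0,0,0]
After op 7 (dup): stack=[0,0,0] mem=[0,0,0,0]
After op 8 (/): stack=[0,0] mem=[0,0,0,0]
After op 9 (swap): stack=[0,0] mem=[0,0,0,0]
After op 10 (/): stack=[0] mem=[0,0,0,0]
After op 11 (STO M0): stack=[empty] mem=[0,0,0,0]
After op 12 (push 15): stack=[15] mem=[0,0,0,0]
After op 13 (pop): stack=[empty] mem=[0,0,0,0]
After op 14 (RCL M2): stack=[0] mem=[0,0,0,0]

Answer: 0 0 0 0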